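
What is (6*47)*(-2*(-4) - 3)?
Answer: 1410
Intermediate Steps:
(6*47)*(-2*(-4) - 3) = 282*(8 - 3) = 282*5 = 1410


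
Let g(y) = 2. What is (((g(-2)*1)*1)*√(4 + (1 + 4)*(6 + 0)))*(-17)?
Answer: -34*√34 ≈ -198.25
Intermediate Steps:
(((g(-2)*1)*1)*√(4 + (1 + 4)*(6 + 0)))*(-17) = (((2*1)*1)*√(4 + (1 + 4)*(6 + 0)))*(-17) = ((2*1)*√(4 + 5*6))*(-17) = (2*√(4 + 30))*(-17) = (2*√34)*(-17) = -34*√34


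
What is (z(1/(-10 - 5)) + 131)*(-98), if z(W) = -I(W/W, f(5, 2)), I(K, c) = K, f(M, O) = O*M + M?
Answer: -12740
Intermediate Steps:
f(M, O) = M + M*O (f(M, O) = M*O + M = M + M*O)
z(W) = -1 (z(W) = -W/W = -1*1 = -1)
(z(1/(-10 - 5)) + 131)*(-98) = (-1 + 131)*(-98) = 130*(-98) = -12740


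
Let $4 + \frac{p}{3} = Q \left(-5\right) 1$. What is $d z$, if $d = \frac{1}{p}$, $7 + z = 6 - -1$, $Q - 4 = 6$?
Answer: $0$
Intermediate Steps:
$Q = 10$ ($Q = 4 + 6 = 10$)
$z = 0$ ($z = -7 + \left(6 - -1\right) = -7 + \left(6 + 1\right) = -7 + 7 = 0$)
$p = -162$ ($p = -12 + 3 \cdot 10 \left(-5\right) 1 = -12 + 3 \left(\left(-50\right) 1\right) = -12 + 3 \left(-50\right) = -12 - 150 = -162$)
$d = - \frac{1}{162}$ ($d = \frac{1}{-162} = - \frac{1}{162} \approx -0.0061728$)
$d z = \left(- \frac{1}{162}\right) 0 = 0$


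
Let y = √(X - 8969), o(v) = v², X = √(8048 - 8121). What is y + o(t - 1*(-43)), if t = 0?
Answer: 1849 + √(-8969 + I*√73) ≈ 1849.0 + 94.705*I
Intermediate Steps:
X = I*√73 (X = √(-73) = I*√73 ≈ 8.544*I)
y = √(-8969 + I*√73) (y = √(I*√73 - 8969) = √(-8969 + I*√73) ≈ 0.0451 + 94.705*I)
y + o(t - 1*(-43)) = √(-8969 + I*√73) + (0 - 1*(-43))² = √(-8969 + I*√73) + (0 + 43)² = √(-8969 + I*√73) + 43² = √(-8969 + I*√73) + 1849 = 1849 + √(-8969 + I*√73)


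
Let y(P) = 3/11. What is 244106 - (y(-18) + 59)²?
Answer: 29111722/121 ≈ 2.4059e+5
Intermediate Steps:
y(P) = 3/11 (y(P) = 3*(1/11) = 3/11)
244106 - (y(-18) + 59)² = 244106 - (3/11 + 59)² = 244106 - (652/11)² = 244106 - 1*425104/121 = 244106 - 425104/121 = 29111722/121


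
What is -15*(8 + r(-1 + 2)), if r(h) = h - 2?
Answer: -105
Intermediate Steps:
r(h) = -2 + h
-15*(8 + r(-1 + 2)) = -15*(8 + (-2 + (-1 + 2))) = -15*(8 + (-2 + 1)) = -15*(8 - 1) = -15*7 = -105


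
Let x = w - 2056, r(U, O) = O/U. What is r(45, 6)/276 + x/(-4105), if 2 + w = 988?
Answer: 443801/1699470 ≈ 0.26114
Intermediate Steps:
w = 986 (w = -2 + 988 = 986)
x = -1070 (x = 986 - 2056 = -1070)
r(45, 6)/276 + x/(-4105) = (6/45)/276 - 1070/(-4105) = (6*(1/45))*(1/276) - 1070*(-1/4105) = (2/15)*(1/276) + 214/821 = 1/2070 + 214/821 = 443801/1699470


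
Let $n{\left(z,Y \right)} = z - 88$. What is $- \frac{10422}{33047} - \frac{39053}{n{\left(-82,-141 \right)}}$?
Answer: $\frac{1288812751}{5617990} \approx 229.41$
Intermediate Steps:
$n{\left(z,Y \right)} = -88 + z$
$- \frac{10422}{33047} - \frac{39053}{n{\left(-82,-141 \right)}} = - \frac{10422}{33047} - \frac{39053}{-88 - 82} = \left(-10422\right) \frac{1}{33047} - \frac{39053}{-170} = - \frac{10422}{33047} - - \frac{39053}{170} = - \frac{10422}{33047} + \frac{39053}{170} = \frac{1288812751}{5617990}$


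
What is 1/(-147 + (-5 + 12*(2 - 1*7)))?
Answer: -1/212 ≈ -0.0047170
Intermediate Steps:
1/(-147 + (-5 + 12*(2 - 1*7))) = 1/(-147 + (-5 + 12*(2 - 7))) = 1/(-147 + (-5 + 12*(-5))) = 1/(-147 + (-5 - 60)) = 1/(-147 - 65) = 1/(-212) = -1/212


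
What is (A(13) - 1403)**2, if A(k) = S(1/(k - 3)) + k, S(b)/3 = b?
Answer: 193126609/100 ≈ 1.9313e+6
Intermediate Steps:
S(b) = 3*b
A(k) = k + 3/(-3 + k) (A(k) = 3/(k - 3) + k = 3/(-3 + k) + k = k + 3/(-3 + k))
(A(13) - 1403)**2 = ((3 + 13*(-3 + 13))/(-3 + 13) - 1403)**2 = ((3 + 13*10)/10 - 1403)**2 = ((3 + 130)/10 - 1403)**2 = ((1/10)*133 - 1403)**2 = (133/10 - 1403)**2 = (-13897/10)**2 = 193126609/100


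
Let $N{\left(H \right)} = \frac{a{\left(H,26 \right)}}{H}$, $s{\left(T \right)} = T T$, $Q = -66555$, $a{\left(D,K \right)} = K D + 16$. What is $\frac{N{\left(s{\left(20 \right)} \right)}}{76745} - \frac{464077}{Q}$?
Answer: $\frac{178086612286}{25538817375} \approx 6.9732$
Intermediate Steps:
$a{\left(D,K \right)} = 16 + D K$ ($a{\left(D,K \right)} = D K + 16 = 16 + D K$)
$s{\left(T \right)} = T^{2}$
$N{\left(H \right)} = \frac{16 + 26 H}{H}$ ($N{\left(H \right)} = \frac{16 + H 26}{H} = \frac{16 + 26 H}{H}$)
$\frac{N{\left(s{\left(20 \right)} \right)}}{76745} - \frac{464077}{Q} = \frac{26 + \frac{16}{20^{2}}}{76745} - \frac{464077}{-66555} = \left(26 + \frac{16}{400}\right) \frac{1}{76745} - - \frac{464077}{66555} = \left(26 + 16 \cdot \frac{1}{400}\right) \frac{1}{76745} + \frac{464077}{66555} = \left(26 + \frac{1}{25}\right) \frac{1}{76745} + \frac{464077}{66555} = \frac{651}{25} \cdot \frac{1}{76745} + \frac{464077}{66555} = \frac{651}{1918625} + \frac{464077}{66555} = \frac{178086612286}{25538817375}$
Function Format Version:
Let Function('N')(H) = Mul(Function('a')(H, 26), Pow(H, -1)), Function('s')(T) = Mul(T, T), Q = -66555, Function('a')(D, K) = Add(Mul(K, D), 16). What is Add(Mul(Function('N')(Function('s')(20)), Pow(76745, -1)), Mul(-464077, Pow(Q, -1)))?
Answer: Rational(178086612286, 25538817375) ≈ 6.9732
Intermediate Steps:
Function('a')(D, K) = Add(16, Mul(D, K)) (Function('a')(D, K) = Add(Mul(D, K), 16) = Add(16, Mul(D, K)))
Function('s')(T) = Pow(T, 2)
Function('N')(H) = Mul(Pow(H, -1), Add(16, Mul(26, H))) (Function('N')(H) = Mul(Add(16, Mul(H, 26)), Pow(H, -1)) = Mul(Add(16, Mul(26, H)), Pow(H, -1)) = Mul(Pow(H, -1), Add(16, Mul(26, H))))
Add(Mul(Function('N')(Function('s')(20)), Pow(76745, -1)), Mul(-464077, Pow(Q, -1))) = Add(Mul(Add(26, Mul(16, Pow(Pow(20, 2), -1))), Pow(76745, -1)), Mul(-464077, Pow(-66555, -1))) = Add(Mul(Add(26, Mul(16, Pow(400, -1))), Rational(1, 76745)), Mul(-464077, Rational(-1, 66555))) = Add(Mul(Add(26, Mul(16, Rational(1, 400))), Rational(1, 76745)), Rational(464077, 66555)) = Add(Mul(Add(26, Rational(1, 25)), Rational(1, 76745)), Rational(464077, 66555)) = Add(Mul(Rational(651, 25), Rational(1, 76745)), Rational(464077, 66555)) = Add(Rational(651, 1918625), Rational(464077, 66555)) = Rational(178086612286, 25538817375)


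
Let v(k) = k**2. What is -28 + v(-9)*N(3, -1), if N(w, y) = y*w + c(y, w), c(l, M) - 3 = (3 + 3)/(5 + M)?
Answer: 131/4 ≈ 32.750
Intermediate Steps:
c(l, M) = 3 + 6/(5 + M) (c(l, M) = 3 + (3 + 3)/(5 + M) = 3 + 6/(5 + M))
N(w, y) = w*y + 3*(7 + w)/(5 + w) (N(w, y) = y*w + 3*(7 + w)/(5 + w) = w*y + 3*(7 + w)/(5 + w))
-28 + v(-9)*N(3, -1) = -28 + (-9)**2*((21 + 3*3 + 3*(-1)*(5 + 3))/(5 + 3)) = -28 + 81*((21 + 9 + 3*(-1)*8)/8) = -28 + 81*((21 + 9 - 24)/8) = -28 + 81*((1/8)*6) = -28 + 81*(3/4) = -28 + 243/4 = 131/4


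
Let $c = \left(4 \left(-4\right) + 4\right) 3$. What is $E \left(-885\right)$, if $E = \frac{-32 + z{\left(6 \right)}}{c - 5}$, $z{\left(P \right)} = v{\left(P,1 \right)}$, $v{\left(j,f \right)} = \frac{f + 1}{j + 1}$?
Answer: $- \frac{196470}{287} \approx -684.56$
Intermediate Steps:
$v{\left(j,f \right)} = \frac{1 + f}{1 + j}$
$z{\left(P \right)} = \frac{2}{1 + P}$ ($z{\left(P \right)} = \frac{1 + 1}{1 + P} = \frac{1}{1 + P} 2 = \frac{2}{1 + P}$)
$c = -36$ ($c = \left(-16 + 4\right) 3 = \left(-12\right) 3 = -36$)
$E = \frac{222}{287}$ ($E = \frac{-32 + \frac{2}{1 + 6}}{-36 - 5} = \frac{-32 + \frac{2}{7}}{-41} = \left(-32 + 2 \cdot \frac{1}{7}\right) \left(- \frac{1}{41}\right) = \left(-32 + \frac{2}{7}\right) \left(- \frac{1}{41}\right) = \left(- \frac{222}{7}\right) \left(- \frac{1}{41}\right) = \frac{222}{287} \approx 0.77352$)
$E \left(-885\right) = \frac{222}{287} \left(-885\right) = - \frac{196470}{287}$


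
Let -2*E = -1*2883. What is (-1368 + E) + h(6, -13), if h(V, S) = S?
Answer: 121/2 ≈ 60.500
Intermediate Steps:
E = 2883/2 (E = -(-1)*2883/2 = -1/2*(-2883) = 2883/2 ≈ 1441.5)
(-1368 + E) + h(6, -13) = (-1368 + 2883/2) - 13 = 147/2 - 13 = 121/2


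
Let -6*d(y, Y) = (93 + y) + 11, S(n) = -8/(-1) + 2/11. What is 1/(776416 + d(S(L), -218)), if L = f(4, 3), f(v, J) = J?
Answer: 33/25621111 ≈ 1.2880e-6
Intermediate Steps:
L = 3
S(n) = 90/11 (S(n) = -8*(-1) + 2*(1/11) = 8 + 2/11 = 90/11)
d(y, Y) = -52/3 - y/6 (d(y, Y) = -((93 + y) + 11)/6 = -(104 + y)/6 = -52/3 - y/6)
1/(776416 + d(S(L), -218)) = 1/(776416 + (-52/3 - ⅙*90/11)) = 1/(776416 + (-52/3 - 15/11)) = 1/(776416 - 617/33) = 1/(25621111/33) = 33/25621111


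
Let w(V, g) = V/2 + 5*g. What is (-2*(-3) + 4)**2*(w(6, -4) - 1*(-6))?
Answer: -1100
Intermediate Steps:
w(V, g) = V/2 + 5*g
(-2*(-3) + 4)**2*(w(6, -4) - 1*(-6)) = (-2*(-3) + 4)**2*(((1/2)*6 + 5*(-4)) - 1*(-6)) = (6 + 4)**2*((3 - 20) + 6) = 10**2*(-17 + 6) = 100*(-11) = -1100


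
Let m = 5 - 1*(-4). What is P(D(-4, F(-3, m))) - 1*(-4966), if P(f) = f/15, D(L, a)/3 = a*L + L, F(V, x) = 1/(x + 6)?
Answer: 372386/75 ≈ 4965.1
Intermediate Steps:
m = 9 (m = 5 + 4 = 9)
F(V, x) = 1/(6 + x)
D(L, a) = 3*L + 3*L*a (D(L, a) = 3*(a*L + L) = 3*(L*a + L) = 3*(L + L*a) = 3*L + 3*L*a)
P(f) = f/15 (P(f) = f*(1/15) = f/15)
P(D(-4, F(-3, m))) - 1*(-4966) = (3*(-4)*(1 + 1/(6 + 9)))/15 - 1*(-4966) = (3*(-4)*(1 + 1/15))/15 + 4966 = (3*(-4)*(16/15))/15 + 4966 = (1/15)*(-64/5) + 4966 = -64/75 + 4966 = 372386/75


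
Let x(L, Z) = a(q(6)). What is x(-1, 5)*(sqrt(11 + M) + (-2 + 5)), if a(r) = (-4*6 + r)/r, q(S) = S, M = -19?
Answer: -9 - 6*I*sqrt(2) ≈ -9.0 - 8.4853*I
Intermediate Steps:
a(r) = (-24 + r)/r
x(L, Z) = -3 (x(L, Z) = (-24 + 6)/6 = (1/6)*(-18) = -3)
x(-1, 5)*(sqrt(11 + M) + (-2 + 5)) = -3*(sqrt(11 - 19) + (-2 + 5)) = -3*(sqrt(-8) + 3) = -3*(2*I*sqrt(2) + 3) = -3*(3 + 2*I*sqrt(2)) = -9 - 6*I*sqrt(2)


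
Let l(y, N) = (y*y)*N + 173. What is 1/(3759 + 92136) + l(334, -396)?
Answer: -4236257807684/95895 ≈ -4.4176e+7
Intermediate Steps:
l(y, N) = 173 + N*y**2 (l(y, N) = y**2*N + 173 = N*y**2 + 173 = 173 + N*y**2)
1/(3759 + 92136) + l(334, -396) = 1/(3759 + 92136) + (173 - 396*334**2) = 1/95895 + (173 - 396*111556) = 1/95895 + (173 - 44176176) = 1/95895 - 44176003 = -4236257807684/95895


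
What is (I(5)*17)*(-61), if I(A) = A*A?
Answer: -25925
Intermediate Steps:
I(A) = A²
(I(5)*17)*(-61) = (5²*17)*(-61) = (25*17)*(-61) = 425*(-61) = -25925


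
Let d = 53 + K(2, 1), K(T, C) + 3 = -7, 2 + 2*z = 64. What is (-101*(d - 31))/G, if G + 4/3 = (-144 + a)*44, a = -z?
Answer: 909/5776 ≈ 0.15738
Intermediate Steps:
z = 31 (z = -1 + (½)*64 = -1 + 32 = 31)
K(T, C) = -10 (K(T, C) = -3 - 7 = -10)
d = 43 (d = 53 - 10 = 43)
a = -31 (a = -1*31 = -31)
G = -23104/3 (G = -4/3 + (-144 - 31)*44 = -4/3 - 175*44 = -4/3 - 7700 = -23104/3 ≈ -7701.3)
(-101*(d - 31))/G = (-101*(43 - 31))/(-23104/3) = -101*12*(-3/23104) = -1212*(-3/23104) = 909/5776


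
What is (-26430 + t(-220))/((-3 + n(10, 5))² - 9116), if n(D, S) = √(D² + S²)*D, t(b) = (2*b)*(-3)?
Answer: -9466470/1229161 - 837000*√5/1229161 ≈ -9.2242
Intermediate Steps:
t(b) = -6*b
n(D, S) = D*√(D² + S²)
(-26430 + t(-220))/((-3 + n(10, 5))² - 9116) = (-26430 - 6*(-220))/((-3 + 10*√(10² + 5²))² - 9116) = (-26430 + 1320)/((-3 + 10*√(100 + 25))² - 9116) = -25110/((-3 + 10*√125)² - 9116) = -25110/((-3 + 10*(5*√5))² - 9116) = -25110/((-3 + 50*√5)² - 9116) = -25110/(-9116 + (-3 + 50*√5)²)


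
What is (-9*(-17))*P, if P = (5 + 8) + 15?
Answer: 4284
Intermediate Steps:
P = 28 (P = 13 + 15 = 28)
(-9*(-17))*P = -9*(-17)*28 = 153*28 = 4284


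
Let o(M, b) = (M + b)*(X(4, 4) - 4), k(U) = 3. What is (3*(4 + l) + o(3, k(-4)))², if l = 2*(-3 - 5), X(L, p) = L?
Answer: 1296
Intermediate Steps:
l = -16 (l = 2*(-8) = -16)
o(M, b) = 0 (o(M, b) = (M + b)*(4 - 4) = (M + b)*0 = 0)
(3*(4 + l) + o(3, k(-4)))² = (3*(4 - 16) + 0)² = (3*(-12) + 0)² = (-36 + 0)² = (-36)² = 1296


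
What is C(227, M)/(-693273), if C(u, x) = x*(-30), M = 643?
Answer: 6430/231091 ≈ 0.027825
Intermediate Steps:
C(u, x) = -30*x
C(227, M)/(-693273) = -30*643/(-693273) = -19290*(-1/693273) = 6430/231091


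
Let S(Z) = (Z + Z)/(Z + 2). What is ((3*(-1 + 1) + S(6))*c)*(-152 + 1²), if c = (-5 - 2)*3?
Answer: 9513/2 ≈ 4756.5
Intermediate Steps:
c = -21 (c = -7*3 = -21)
S(Z) = 2*Z/(2 + Z) (S(Z) = (2*Z)/(2 + Z) = 2*Z/(2 + Z))
((3*(-1 + 1) + S(6))*c)*(-152 + 1²) = ((3*(-1 + 1) + 2*6/(2 + 6))*(-21))*(-152 + 1²) = ((3*0 + 2*6/8)*(-21))*(-152 + 1) = ((0 + 2*6*(⅛))*(-21))*(-151) = ((0 + 3/2)*(-21))*(-151) = ((3/2)*(-21))*(-151) = -63/2*(-151) = 9513/2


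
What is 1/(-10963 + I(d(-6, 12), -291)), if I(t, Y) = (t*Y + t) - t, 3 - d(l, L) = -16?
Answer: -1/16492 ≈ -6.0635e-5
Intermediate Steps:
d(l, L) = 19 (d(l, L) = 3 - 1*(-16) = 3 + 16 = 19)
I(t, Y) = Y*t (I(t, Y) = (Y*t + t) - t = (t + Y*t) - t = Y*t)
1/(-10963 + I(d(-6, 12), -291)) = 1/(-10963 - 291*19) = 1/(-10963 - 5529) = 1/(-16492) = -1/16492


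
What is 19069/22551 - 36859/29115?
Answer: -92004458/218857455 ≈ -0.42039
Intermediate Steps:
19069/22551 - 36859/29115 = -92004458/218857455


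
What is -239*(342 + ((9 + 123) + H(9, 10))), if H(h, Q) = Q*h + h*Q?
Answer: -156306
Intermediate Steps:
H(h, Q) = 2*Q*h (H(h, Q) = Q*h + Q*h = 2*Q*h)
-239*(342 + ((9 + 123) + H(9, 10))) = -239*(342 + ((9 + 123) + 2*10*9)) = -239*(342 + (132 + 180)) = -239*(342 + 312) = -239*654 = -156306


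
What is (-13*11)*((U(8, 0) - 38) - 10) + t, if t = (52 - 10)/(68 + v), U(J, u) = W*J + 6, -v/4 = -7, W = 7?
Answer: -32025/16 ≈ -2001.6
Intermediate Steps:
v = 28 (v = -4*(-7) = 28)
U(J, u) = 6 + 7*J (U(J, u) = 7*J + 6 = 6 + 7*J)
t = 7/16 (t = (52 - 10)/(68 + 28) = 42/96 = 42*(1/96) = 7/16 ≈ 0.43750)
(-13*11)*((U(8, 0) - 38) - 10) + t = (-13*11)*(((6 + 7*8) - 38) - 10) + 7/16 = -143*(((6 + 56) - 38) - 10) + 7/16 = -143*((62 - 38) - 10) + 7/16 = -143*(24 - 10) + 7/16 = -143*14 + 7/16 = -2002 + 7/16 = -32025/16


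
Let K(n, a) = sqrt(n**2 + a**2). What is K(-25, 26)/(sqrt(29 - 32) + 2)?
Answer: 2*sqrt(1301)/7 - I*sqrt(3903)/7 ≈ 10.306 - 8.9249*I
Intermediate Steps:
K(n, a) = sqrt(a**2 + n**2)
K(-25, 26)/(sqrt(29 - 32) + 2) = sqrt(26**2 + (-25)**2)/(sqrt(29 - 32) + 2) = sqrt(676 + 625)/(sqrt(-3) + 2) = sqrt(1301)/(I*sqrt(3) + 2) = sqrt(1301)/(2 + I*sqrt(3))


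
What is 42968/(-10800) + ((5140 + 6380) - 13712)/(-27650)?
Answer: -2910979/746550 ≈ -3.8992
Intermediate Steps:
42968/(-10800) + ((5140 + 6380) - 13712)/(-27650) = 42968*(-1/10800) + (11520 - 13712)*(-1/27650) = -5371/1350 - 2192*(-1/27650) = -5371/1350 + 1096/13825 = -2910979/746550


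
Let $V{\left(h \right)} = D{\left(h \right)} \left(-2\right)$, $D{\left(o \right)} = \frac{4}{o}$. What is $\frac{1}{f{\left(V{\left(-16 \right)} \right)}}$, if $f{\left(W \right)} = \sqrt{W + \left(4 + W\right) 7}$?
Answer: $\frac{\sqrt{2}}{8} \approx 0.17678$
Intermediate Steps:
$V{\left(h \right)} = - \frac{8}{h}$ ($V{\left(h \right)} = \frac{4}{h} \left(-2\right) = - \frac{8}{h}$)
$f{\left(W \right)} = \sqrt{28 + 8 W}$ ($f{\left(W \right)} = \sqrt{W + \left(28 + 7 W\right)} = \sqrt{28 + 8 W}$)
$\frac{1}{f{\left(V{\left(-16 \right)} \right)}} = \frac{1}{2 \sqrt{7 + 2 \left(- \frac{8}{-16}\right)}} = \frac{1}{2 \sqrt{7 + 2 \left(\left(-8\right) \left(- \frac{1}{16}\right)\right)}} = \frac{1}{2 \sqrt{7 + 2 \cdot \frac{1}{2}}} = \frac{1}{2 \sqrt{7 + 1}} = \frac{1}{2 \sqrt{8}} = \frac{1}{2 \cdot 2 \sqrt{2}} = \frac{1}{4 \sqrt{2}} = \frac{\sqrt{2}}{8}$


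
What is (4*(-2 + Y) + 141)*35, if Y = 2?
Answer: 4935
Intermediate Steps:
(4*(-2 + Y) + 141)*35 = (4*(-2 + 2) + 141)*35 = (4*0 + 141)*35 = (0 + 141)*35 = 141*35 = 4935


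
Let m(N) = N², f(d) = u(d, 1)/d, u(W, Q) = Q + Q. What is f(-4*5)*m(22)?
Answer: -242/5 ≈ -48.400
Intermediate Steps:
u(W, Q) = 2*Q
f(d) = 2/d (f(d) = (2*1)/d = 2/d)
f(-4*5)*m(22) = (2/((-4*5)))*22² = (2/(-20))*484 = (2*(-1/20))*484 = -⅒*484 = -242/5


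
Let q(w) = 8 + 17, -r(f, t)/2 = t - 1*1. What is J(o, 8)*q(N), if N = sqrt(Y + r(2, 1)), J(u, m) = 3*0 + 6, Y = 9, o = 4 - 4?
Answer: 150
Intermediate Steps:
o = 0
r(f, t) = 2 - 2*t (r(f, t) = -2*(t - 1*1) = -2*(t - 1) = -2*(-1 + t) = 2 - 2*t)
J(u, m) = 6 (J(u, m) = 0 + 6 = 6)
N = 3 (N = sqrt(9 + (2 - 2*1)) = sqrt(9 + (2 - 2)) = sqrt(9 + 0) = sqrt(9) = 3)
q(w) = 25
J(o, 8)*q(N) = 6*25 = 150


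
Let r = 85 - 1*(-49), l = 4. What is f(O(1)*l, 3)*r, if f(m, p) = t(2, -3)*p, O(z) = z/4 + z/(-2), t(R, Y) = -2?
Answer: -804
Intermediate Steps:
r = 134 (r = 85 + 49 = 134)
O(z) = -z/4 (O(z) = z*(¼) + z*(-½) = z/4 - z/2 = -z/4)
f(m, p) = -2*p
f(O(1)*l, 3)*r = -2*3*134 = -6*134 = -804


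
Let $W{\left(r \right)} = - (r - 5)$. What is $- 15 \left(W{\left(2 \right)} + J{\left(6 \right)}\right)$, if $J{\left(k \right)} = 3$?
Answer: $-90$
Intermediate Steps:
$W{\left(r \right)} = 5 - r$ ($W{\left(r \right)} = - (-5 + r) = 5 - r$)
$- 15 \left(W{\left(2 \right)} + J{\left(6 \right)}\right) = - 15 \left(\left(5 - 2\right) + 3\right) = - 15 \left(3 + 3\right) = \left(-15\right) 6 = -90$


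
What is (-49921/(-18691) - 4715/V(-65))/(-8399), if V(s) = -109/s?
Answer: 5722882836/17111442281 ≈ 0.33445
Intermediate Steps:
(-49921/(-18691) - 4715/V(-65))/(-8399) = (-49921/(-18691) - 4715/((-109/(-65))))/(-8399) = (-49921*(-1/18691) - 4715/((-109*(-1/65))))*(-1/8399) = (49921/18691 - 4715/109/65)*(-1/8399) = (49921/18691 - 4715*65/109)*(-1/8399) = (49921/18691 - 306475/109)*(-1/8399) = -5722882836/2037319*(-1/8399) = 5722882836/17111442281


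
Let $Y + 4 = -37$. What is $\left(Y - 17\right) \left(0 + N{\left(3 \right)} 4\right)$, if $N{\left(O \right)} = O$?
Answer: $-696$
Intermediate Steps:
$Y = -41$ ($Y = -4 - 37 = -41$)
$\left(Y - 17\right) \left(0 + N{\left(3 \right)} 4\right) = \left(-41 - 17\right) \left(0 + 3 \cdot 4\right) = - 58 \left(0 + 12\right) = \left(-58\right) 12 = -696$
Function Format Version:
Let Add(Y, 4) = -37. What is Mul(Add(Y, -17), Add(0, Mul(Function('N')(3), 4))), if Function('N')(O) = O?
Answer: -696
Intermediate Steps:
Y = -41 (Y = Add(-4, -37) = -41)
Mul(Add(Y, -17), Add(0, Mul(Function('N')(3), 4))) = Mul(Add(-41, -17), Add(0, Mul(3, 4))) = Mul(-58, Add(0, 12)) = Mul(-58, 12) = -696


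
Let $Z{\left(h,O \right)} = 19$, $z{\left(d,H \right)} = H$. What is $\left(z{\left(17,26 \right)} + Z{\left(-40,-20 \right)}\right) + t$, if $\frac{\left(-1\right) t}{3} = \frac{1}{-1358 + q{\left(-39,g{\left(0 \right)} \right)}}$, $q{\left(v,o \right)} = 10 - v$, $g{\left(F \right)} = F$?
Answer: $\frac{58908}{1309} \approx 45.002$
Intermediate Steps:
$t = \frac{3}{1309}$ ($t = - \frac{3}{-1358 + \left(10 - -39\right)} = - \frac{3}{-1358 + \left(10 + 39\right)} = - \frac{3}{-1358 + 49} = - \frac{3}{-1309} = \left(-3\right) \left(- \frac{1}{1309}\right) = \frac{3}{1309} \approx 0.0022918$)
$\left(z{\left(17,26 \right)} + Z{\left(-40,-20 \right)}\right) + t = \left(26 + 19\right) + \frac{3}{1309} = 45 + \frac{3}{1309} = \frac{58908}{1309}$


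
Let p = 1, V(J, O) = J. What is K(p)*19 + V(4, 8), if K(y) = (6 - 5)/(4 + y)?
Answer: 39/5 ≈ 7.8000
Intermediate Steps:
K(y) = 1/(4 + y)
K(p)*19 + V(4, 8) = 19/(4 + 1) + 4 = 19/5 + 4 = 39/5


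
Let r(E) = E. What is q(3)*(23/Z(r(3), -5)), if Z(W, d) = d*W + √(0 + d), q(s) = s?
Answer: -9/2 - 3*I*√5/10 ≈ -4.5 - 0.67082*I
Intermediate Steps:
Z(W, d) = √d + W*d (Z(W, d) = W*d + √d = √d + W*d)
q(3)*(23/Z(r(3), -5)) = 3*(23/(√(-5) + 3*(-5))) = 3*(23/(I*√5 - 15)) = 3*(23/(-15 + I*√5)) = 69/(-15 + I*√5)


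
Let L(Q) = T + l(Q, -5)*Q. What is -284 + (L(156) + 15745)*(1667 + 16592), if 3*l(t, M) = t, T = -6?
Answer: 435495125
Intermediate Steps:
l(t, M) = t/3
L(Q) = -6 + Q²/3 (L(Q) = -6 + (Q/3)*Q = -6 + Q²/3)
-284 + (L(156) + 15745)*(1667 + 16592) = -284 + ((-6 + (⅓)*156²) + 15745)*(1667 + 16592) = -284 + ((-6 + (⅓)*24336) + 15745)*18259 = -284 + ((-6 + 8112) + 15745)*18259 = -284 + (8106 + 15745)*18259 = -284 + 23851*18259 = -284 + 435495409 = 435495125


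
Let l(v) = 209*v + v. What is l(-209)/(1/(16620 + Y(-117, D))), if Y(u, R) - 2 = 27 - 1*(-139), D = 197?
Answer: -736825320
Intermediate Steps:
Y(u, R) = 168 (Y(u, R) = 2 + (27 - 1*(-139)) = 2 + (27 + 139) = 2 + 166 = 168)
l(v) = 210*v
l(-209)/(1/(16620 + Y(-117, D))) = (210*(-209))/(1/(16620 + 168)) = -43890/(1/16788) = -43890/1/16788 = -43890*16788 = -736825320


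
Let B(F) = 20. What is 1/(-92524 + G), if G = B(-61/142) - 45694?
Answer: -1/138198 ≈ -7.2360e-6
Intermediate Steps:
G = -45674 (G = 20 - 45694 = -45674)
1/(-92524 + G) = 1/(-92524 - 45674) = 1/(-138198) = -1/138198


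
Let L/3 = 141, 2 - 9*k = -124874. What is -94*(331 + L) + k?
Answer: -513008/9 ≈ -57001.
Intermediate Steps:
k = 124876/9 (k = 2/9 - ⅑*(-124874) = 2/9 + 124874/9 = 124876/9 ≈ 13875.)
L = 423 (L = 3*141 = 423)
-94*(331 + L) + k = -94*(331 + 423) + 124876/9 = -94*754 + 124876/9 = -70876 + 124876/9 = -513008/9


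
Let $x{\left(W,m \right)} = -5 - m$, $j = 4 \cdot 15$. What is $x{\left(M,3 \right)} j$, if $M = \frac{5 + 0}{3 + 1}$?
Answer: $-480$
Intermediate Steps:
$j = 60$
$M = \frac{5}{4} \approx 1.25$
$x{\left(M,3 \right)} j = \left(-5 - 3\right) 60 = \left(-8\right) 60 = -480$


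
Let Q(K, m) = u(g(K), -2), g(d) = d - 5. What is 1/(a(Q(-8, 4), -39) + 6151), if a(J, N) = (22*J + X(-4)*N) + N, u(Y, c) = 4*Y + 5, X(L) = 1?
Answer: 1/5039 ≈ 0.00019845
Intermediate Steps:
g(d) = -5 + d
u(Y, c) = 5 + 4*Y
Q(K, m) = -15 + 4*K (Q(K, m) = 5 + 4*(-5 + K) = 5 + (-20 + 4*K) = -15 + 4*K)
a(J, N) = 2*N + 22*J (a(J, N) = (22*J + 1*N) + N = (22*J + N) + N = (N + 22*J) + N = 2*N + 22*J)
1/(a(Q(-8, 4), -39) + 6151) = 1/((2*(-39) + 22*(-15 + 4*(-8))) + 6151) = 1/((-78 + 22*(-15 - 32)) + 6151) = 1/((-78 + 22*(-47)) + 6151) = 1/((-78 - 1034) + 6151) = 1/(-1112 + 6151) = 1/5039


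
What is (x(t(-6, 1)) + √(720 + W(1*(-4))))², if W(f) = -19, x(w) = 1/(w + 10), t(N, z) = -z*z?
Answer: 56782/81 + 2*√701/9 ≈ 706.90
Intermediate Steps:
t(N, z) = -z²
x(w) = 1/(10 + w)
(x(t(-6, 1)) + √(720 + W(1*(-4))))² = (1/(10 - 1*1²) + √(720 - 19))² = (1/(10 - 1*1) + √701)² = (1/(10 - 1) + √701)² = (1/9 + √701)² = (⅑ + √701)²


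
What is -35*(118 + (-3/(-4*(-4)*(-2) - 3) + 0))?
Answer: -4133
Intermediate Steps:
-35*(118 + (-3/(-4*(-4)*(-2) - 3) + 0)) = -35*(118 + (-3/(16*(-2) - 3) + 0)) = -35*(118 + (-3/(-32 - 3) + 0)) = -35*(118 + (-3/(-35) + 0)) = -35*(118 + (-1/35*(-3) + 0)) = -35*(118 + (3/35 + 0)) = -35*(118 + 3/35) = -35*4133/35 = -4133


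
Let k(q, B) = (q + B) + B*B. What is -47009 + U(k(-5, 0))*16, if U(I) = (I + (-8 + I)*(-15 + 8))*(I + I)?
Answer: -60769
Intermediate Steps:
k(q, B) = B + q + B² (k(q, B) = (B + q) + B² = B + q + B²)
U(I) = 2*I*(56 - 6*I) (U(I) = (I + (-8 + I)*(-7))*(2*I) = (I + (56 - 7*I))*(2*I) = (56 - 6*I)*(2*I) = 2*I*(56 - 6*I))
-47009 + U(k(-5, 0))*16 = -47009 + (4*(0 - 5 + 0²)*(28 - 3*(0 - 5 + 0²)))*16 = -47009 + (4*(0 - 5 + 0)*(28 - 3*(0 - 5 + 0)))*16 = -47009 + (4*(-5)*(28 - 3*(-5)))*16 = -47009 + (4*(-5)*(28 + 15))*16 = -47009 + (4*(-5)*43)*16 = -47009 - 860*16 = -47009 - 13760 = -60769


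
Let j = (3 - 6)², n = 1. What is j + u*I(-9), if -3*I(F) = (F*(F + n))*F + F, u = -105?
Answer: -22986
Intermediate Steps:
j = 9 (j = (-3)² = 9)
I(F) = -F/3 - F²*(1 + F)/3 (I(F) = -((F*(F + 1))*F + F)/3 = -((F*(1 + F))*F + F)/3 = -(F²*(1 + F) + F)/3 = -(F + F²*(1 + F))/3 = -F/3 - F²*(1 + F)/3)
j + u*I(-9) = 9 - (-35)*(-9)*(1 - 9 + (-9)²) = 9 - (-35)*(-9)*(1 - 9 + 81) = 9 - (-35)*(-9)*73 = 9 - 105*219 = 9 - 22995 = -22986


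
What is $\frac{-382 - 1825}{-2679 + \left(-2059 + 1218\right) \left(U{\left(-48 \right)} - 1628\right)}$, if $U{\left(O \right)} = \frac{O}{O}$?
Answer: $- \frac{2207}{1365628} \approx -0.0016161$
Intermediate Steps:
$U{\left(O \right)} = 1$
$\frac{-382 - 1825}{-2679 + \left(-2059 + 1218\right) \left(U{\left(-48 \right)} - 1628\right)} = \frac{-382 - 1825}{-2679 + \left(-2059 + 1218\right) \left(1 - 1628\right)} = - \frac{2207}{-2679 - -1368307} = - \frac{2207}{-2679 + 1368307} = - \frac{2207}{1365628}$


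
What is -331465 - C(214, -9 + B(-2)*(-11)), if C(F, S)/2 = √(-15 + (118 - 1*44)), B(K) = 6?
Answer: -331465 - 2*√59 ≈ -3.3148e+5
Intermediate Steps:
C(F, S) = 2*√59 (C(F, S) = 2*√(-15 + (118 - 1*44)) = 2*√(-15 + (118 - 44)) = 2*√(-15 + 74) = 2*√59)
-331465 - C(214, -9 + B(-2)*(-11)) = -331465 - 2*√59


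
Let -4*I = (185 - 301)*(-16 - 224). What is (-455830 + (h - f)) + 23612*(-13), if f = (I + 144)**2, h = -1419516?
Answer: -48640158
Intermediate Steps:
I = -6960 (I = -(185 - 301)*(-16 - 224)/4 = -(-29)*(-240) = -1/4*27840 = -6960)
f = 46457856 (f = (-6960 + 144)**2 = (-6816)**2 = 46457856)
(-455830 + (h - f)) + 23612*(-13) = (-455830 + (-1419516 - 1*46457856)) + 23612*(-13) = (-455830 + (-1419516 - 46457856)) - 306956 = (-455830 - 47877372) - 306956 = -48333202 - 306956 = -48640158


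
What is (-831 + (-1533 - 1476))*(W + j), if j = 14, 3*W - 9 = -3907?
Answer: 4935680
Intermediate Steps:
W = -3898/3 (W = 3 + (⅓)*(-3907) = 3 - 3907/3 = -3898/3 ≈ -1299.3)
(-831 + (-1533 - 1476))*(W + j) = (-831 + (-1533 - 1476))*(-3898/3 + 14) = (-831 - 3009)*(-3856/3) = -3840*(-3856/3) = 4935680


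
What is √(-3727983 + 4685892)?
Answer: √957909 ≈ 978.73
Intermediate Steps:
√(-3727983 + 4685892) = √957909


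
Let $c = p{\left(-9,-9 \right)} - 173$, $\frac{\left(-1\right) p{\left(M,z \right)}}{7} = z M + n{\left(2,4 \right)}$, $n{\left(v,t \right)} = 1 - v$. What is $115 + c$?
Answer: $-618$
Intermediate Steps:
$p{\left(M,z \right)} = 7 - 7 M z$ ($p{\left(M,z \right)} = - 7 \left(z M + \left(1 - 2\right)\right) = - 7 \left(M z + \left(1 - 2\right)\right) = - 7 \left(M z - 1\right) = - 7 \left(-1 + M z\right) = 7 - 7 M z$)
$c = -733$ ($c = \left(7 - \left(-63\right) \left(-9\right)\right) - 173 = \left(7 - 567\right) - 173 = -560 - 173 = -733$)
$115 + c = 115 - 733 = -618$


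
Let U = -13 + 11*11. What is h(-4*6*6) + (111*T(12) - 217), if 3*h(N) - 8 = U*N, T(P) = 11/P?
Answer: -63559/12 ≈ -5296.6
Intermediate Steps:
U = 108 (U = -13 + 121 = 108)
h(N) = 8/3 + 36*N (h(N) = 8/3 + (108*N)/3 = 8/3 + 36*N)
h(-4*6*6) + (111*T(12) - 217) = (8/3 + 36*(-4*6*6)) + (111*(11/12) - 217) = (8/3 + 36*(-24*6)) + (111*(11*(1/12)) - 217) = (8/3 + 36*(-144)) + (111*(11/12) - 217) = (8/3 - 5184) + (407/4 - 217) = -15544/3 - 461/4 = -63559/12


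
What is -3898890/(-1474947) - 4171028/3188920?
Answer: 174477862869/130652444090 ≈ 1.3354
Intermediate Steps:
-3898890/(-1474947) - 4171028/3188920 = -3898890*(-1/1474947) - 4171028*1/3188920 = 433210/163883 - 1042757/797230 = 174477862869/130652444090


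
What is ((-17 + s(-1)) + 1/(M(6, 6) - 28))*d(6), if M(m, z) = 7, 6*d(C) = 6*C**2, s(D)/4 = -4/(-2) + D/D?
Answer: -1272/7 ≈ -181.71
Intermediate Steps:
s(D) = 12 (s(D) = 4*(-4/(-2) + D/D) = 4*(-4*(-1/2) + 1) = 4*(2 + 1) = 4*3 = 12)
d(C) = C**2 (d(C) = (6*C**2)/6 = C**2)
((-17 + s(-1)) + 1/(M(6, 6) - 28))*d(6) = ((-17 + 12) + 1/(7 - 28))*6**2 = (-5 + 1/(-21))*36 = (-5 - 1/21)*36 = -106/21*36 = -1272/7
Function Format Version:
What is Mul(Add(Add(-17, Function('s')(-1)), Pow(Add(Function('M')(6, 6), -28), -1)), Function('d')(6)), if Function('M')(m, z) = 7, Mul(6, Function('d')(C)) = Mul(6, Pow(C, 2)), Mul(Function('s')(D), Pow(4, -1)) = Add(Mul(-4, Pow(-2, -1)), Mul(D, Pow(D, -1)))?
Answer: Rational(-1272, 7) ≈ -181.71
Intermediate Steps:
Function('s')(D) = 12 (Function('s')(D) = Mul(4, Add(Mul(-4, Pow(-2, -1)), Mul(D, Pow(D, -1)))) = Mul(4, Add(Mul(-4, Rational(-1, 2)), 1)) = Mul(4, Add(2, 1)) = Mul(4, 3) = 12)
Function('d')(C) = Pow(C, 2) (Function('d')(C) = Mul(Rational(1, 6), Mul(6, Pow(C, 2))) = Pow(C, 2))
Mul(Add(Add(-17, Function('s')(-1)), Pow(Add(Function('M')(6, 6), -28), -1)), Function('d')(6)) = Mul(Add(Add(-17, 12), Pow(Add(7, -28), -1)), Pow(6, 2)) = Mul(Add(-5, Pow(-21, -1)), 36) = Mul(Add(-5, Rational(-1, 21)), 36) = Mul(Rational(-106, 21), 36) = Rational(-1272, 7)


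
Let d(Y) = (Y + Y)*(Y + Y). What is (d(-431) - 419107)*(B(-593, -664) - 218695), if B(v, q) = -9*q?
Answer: -68907554703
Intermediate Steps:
d(Y) = 4*Y**2 (d(Y) = (2*Y)*(2*Y) = 4*Y**2)
(d(-431) - 419107)*(B(-593, -664) - 218695) = (4*(-431)**2 - 419107)*(-9*(-664) - 218695) = (4*185761 - 419107)*(5976 - 218695) = (743044 - 419107)*(-212719) = 323937*(-212719) = -68907554703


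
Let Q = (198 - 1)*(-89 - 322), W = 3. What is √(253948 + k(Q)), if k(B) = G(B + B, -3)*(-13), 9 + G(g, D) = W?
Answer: √254026 ≈ 504.01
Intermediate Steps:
G(g, D) = -6 (G(g, D) = -9 + 3 = -6)
Q = -80967 (Q = 197*(-411) = -80967)
k(B) = 78 (k(B) = -6*(-13) = 78)
√(253948 + k(Q)) = √(253948 + 78) = √254026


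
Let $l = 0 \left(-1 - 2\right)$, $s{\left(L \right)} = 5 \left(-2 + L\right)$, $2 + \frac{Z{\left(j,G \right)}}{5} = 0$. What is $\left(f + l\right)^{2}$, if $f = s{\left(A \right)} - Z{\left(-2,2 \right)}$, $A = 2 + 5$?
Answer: $1225$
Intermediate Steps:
$Z{\left(j,G \right)} = -10$ ($Z{\left(j,G \right)} = -10 + 5 \cdot 0 = -10 + 0 = -10$)
$A = 7$
$s{\left(L \right)} = -10 + 5 L$
$l = 0$ ($l = 0 \left(-3\right) = 0$)
$f = 35$ ($f = \left(-10 + 5 \cdot 7\right) - -10 = \left(-10 + 35\right) + 10 = 25 + 10 = 35$)
$\left(f + l\right)^{2} = \left(35 + 0\right)^{2} = 35^{2} = 1225$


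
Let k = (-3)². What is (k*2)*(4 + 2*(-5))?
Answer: -108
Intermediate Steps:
k = 9
(k*2)*(4 + 2*(-5)) = (9*2)*(4 + 2*(-5)) = 18*(4 - 10) = 18*(-6) = -108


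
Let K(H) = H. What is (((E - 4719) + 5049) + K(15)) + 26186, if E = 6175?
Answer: 32706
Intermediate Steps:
(((E - 4719) + 5049) + K(15)) + 26186 = (((6175 - 4719) + 5049) + 15) + 26186 = ((1456 + 5049) + 15) + 26186 = (6505 + 15) + 26186 = 6520 + 26186 = 32706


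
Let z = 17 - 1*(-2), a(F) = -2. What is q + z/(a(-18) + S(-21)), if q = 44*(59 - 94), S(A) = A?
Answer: -35439/23 ≈ -1540.8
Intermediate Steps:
z = 19 (z = 17 + 2 = 19)
q = -1540 (q = 44*(-35) = -1540)
q + z/(a(-18) + S(-21)) = -1540 + 19/(-2 - 21) = -1540 + 19/(-23) = -1540 + 19*(-1/23) = -1540 - 19/23 = -35439/23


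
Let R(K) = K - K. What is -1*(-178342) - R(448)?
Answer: 178342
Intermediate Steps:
R(K) = 0
-1*(-178342) - R(448) = -1*(-178342) - 1*0 = 178342 + 0 = 178342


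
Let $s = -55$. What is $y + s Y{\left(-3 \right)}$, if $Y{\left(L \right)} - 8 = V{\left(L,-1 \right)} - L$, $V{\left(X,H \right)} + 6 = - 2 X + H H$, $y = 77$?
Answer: $-583$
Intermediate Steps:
$V{\left(X,H \right)} = -6 + H^{2} - 2 X$ ($V{\left(X,H \right)} = -6 + \left(- 2 X + H H\right) = -6 + \left(- 2 X + H^{2}\right) = -6 + \left(H^{2} - 2 X\right) = -6 + H^{2} - 2 X$)
$Y{\left(L \right)} = 3 - 3 L$ ($Y{\left(L \right)} = 8 - \left(5 + 3 L\right) = 3 - 3 L$)
$y + s Y{\left(-3 \right)} = 77 - 55 \left(3 - -9\right) = 77 - 55 \left(3 + 9\right) = 77 - 660 = -583$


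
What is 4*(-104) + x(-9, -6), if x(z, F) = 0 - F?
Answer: -410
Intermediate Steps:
x(z, F) = -F
4*(-104) + x(-9, -6) = 4*(-104) - 1*(-6) = -416 + 6 = -410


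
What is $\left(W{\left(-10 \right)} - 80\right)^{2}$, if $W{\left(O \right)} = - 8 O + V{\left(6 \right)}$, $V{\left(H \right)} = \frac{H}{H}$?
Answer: $1$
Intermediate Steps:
$V{\left(H \right)} = 1$
$W{\left(O \right)} = 1 - 8 O$ ($W{\left(O \right)} = - 8 O + 1 = 1 - 8 O$)
$\left(W{\left(-10 \right)} - 80\right)^{2} = \left(\left(1 - -80\right) - 80\right)^{2} = \left(\left(1 + 80\right) - 80\right)^{2} = \left(81 - 80\right)^{2} = 1^{2} = 1$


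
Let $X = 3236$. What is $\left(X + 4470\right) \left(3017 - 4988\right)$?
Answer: $-15188526$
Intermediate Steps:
$\left(X + 4470\right) \left(3017 - 4988\right) = \left(3236 + 4470\right) \left(3017 - 4988\right) = 7706 \left(-1971\right) = -15188526$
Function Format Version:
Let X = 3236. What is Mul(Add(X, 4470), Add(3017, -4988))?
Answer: -15188526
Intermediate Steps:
Mul(Add(X, 4470), Add(3017, -4988)) = Mul(Add(3236, 4470), Add(3017, -4988)) = Mul(7706, -1971) = -15188526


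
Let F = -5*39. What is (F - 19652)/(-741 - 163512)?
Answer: 19847/164253 ≈ 0.12083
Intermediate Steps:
F = -195
(F - 19652)/(-741 - 163512) = (-195 - 19652)/(-741 - 163512) = -19847/(-164253) = -19847*(-1/164253) = 19847/164253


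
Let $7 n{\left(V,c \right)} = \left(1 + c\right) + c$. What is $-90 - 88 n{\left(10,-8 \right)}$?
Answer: $\frac{690}{7} \approx 98.571$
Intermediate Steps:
$n{\left(V,c \right)} = \frac{1}{7} + \frac{2 c}{7}$ ($n{\left(V,c \right)} = \frac{\left(1 + c\right) + c}{7} = \frac{1 + 2 c}{7} = \frac{1}{7} + \frac{2 c}{7}$)
$-90 - 88 n{\left(10,-8 \right)} = -90 - 88 \left(\frac{1}{7} + \frac{2}{7} \left(-8\right)\right) = -90 - 88 \left(\frac{1}{7} - \frac{16}{7}\right) = -90 - - \frac{1320}{7} = -90 + \frac{1320}{7} = \frac{690}{7}$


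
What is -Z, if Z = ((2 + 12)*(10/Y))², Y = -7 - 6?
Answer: -19600/169 ≈ -115.98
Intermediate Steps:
Y = -13
Z = 19600/169 (Z = ((2 + 12)*(10/(-13)))² = (14*(10*(-1/13)))² = (14*(-10/13))² = (-140/13)² = 19600/169 ≈ 115.98)
-Z = -1*19600/169 = -19600/169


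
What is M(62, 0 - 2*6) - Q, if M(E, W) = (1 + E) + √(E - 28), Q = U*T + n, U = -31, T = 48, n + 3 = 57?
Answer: 1497 + √34 ≈ 1502.8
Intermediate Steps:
n = 54 (n = -3 + 57 = 54)
Q = -1434 (Q = -31*48 + 54 = -1488 + 54 = -1434)
M(E, W) = 1 + E + √(-28 + E) (M(E, W) = (1 + E) + √(-28 + E) = 1 + E + √(-28 + E))
M(62, 0 - 2*6) - Q = (1 + 62 + √(-28 + 62)) - 1*(-1434) = (1 + 62 + √34) + 1434 = (63 + √34) + 1434 = 1497 + √34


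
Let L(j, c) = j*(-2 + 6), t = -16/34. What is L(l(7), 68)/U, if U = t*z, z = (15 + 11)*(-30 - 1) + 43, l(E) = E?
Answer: 17/218 ≈ 0.077982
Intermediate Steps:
t = -8/17 (t = -16*1/34 = -8/17 ≈ -0.47059)
L(j, c) = 4*j (L(j, c) = j*4 = 4*j)
z = -763 (z = 26*(-31) + 43 = -806 + 43 = -763)
U = 6104/17 (U = -8/17*(-763) = 6104/17 ≈ 359.06)
L(l(7), 68)/U = (4*7)/(6104/17) = 28*(17/6104) = 17/218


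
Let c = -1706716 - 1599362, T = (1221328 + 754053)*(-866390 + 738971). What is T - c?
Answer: -251697765561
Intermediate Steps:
T = -251701071639 (T = 1975381*(-127419) = -251701071639)
c = -3306078
T - c = -251701071639 - 1*(-3306078) = -251701071639 + 3306078 = -251697765561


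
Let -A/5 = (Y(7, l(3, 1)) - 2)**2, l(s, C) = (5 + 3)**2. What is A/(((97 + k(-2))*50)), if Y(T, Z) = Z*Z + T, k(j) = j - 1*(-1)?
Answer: -5606067/320 ≈ -17519.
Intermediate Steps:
k(j) = 1 + j (k(j) = j + 1 = 1 + j)
l(s, C) = 64 (l(s, C) = 8**2 = 64)
Y(T, Z) = T + Z**2 (Y(T, Z) = Z**2 + T = T + Z**2)
A = -84091005 (A = -5*((7 + 64**2) - 2)**2 = -5*((7 + 4096) - 2)**2 = -5*(4103 - 2)**2 = -5*4101**2 = -5*16818201 = -84091005)
A/(((97 + k(-2))*50)) = -84091005*1/(50*(97 + (1 - 2))) = -84091005*1/(50*(97 - 1)) = -84091005/(96*50) = -84091005/4800 = -84091005*1/4800 = -5606067/320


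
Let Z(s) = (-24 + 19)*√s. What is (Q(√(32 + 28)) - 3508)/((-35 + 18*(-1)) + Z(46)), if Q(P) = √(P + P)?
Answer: 185924/1659 - 17540*√46/1659 - 106*15^(¼)/1659 + 10*15^(¼)*√46/1659 ≈ 40.318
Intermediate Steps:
Q(P) = √2*√P (Q(P) = √(2*P) = √2*√P)
Z(s) = -5*√s
(Q(√(32 + 28)) - 3508)/((-35 + 18*(-1)) + Z(46)) = (√2*√(√(32 + 28)) - 3508)/((-35 + 18*(-1)) - 5*√46) = (√2*√(√60) - 3508)/((-35 - 18) - 5*√46) = (√2*√(2*√15) - 3508)/(-53 - 5*√46) = (√2*(√2*15^(¼)) - 3508)/(-53 - 5*√46) = (2*15^(¼) - 3508)/(-53 - 5*√46) = (-3508 + 2*15^(¼))/(-53 - 5*√46)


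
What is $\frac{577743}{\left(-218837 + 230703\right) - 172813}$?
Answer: $- \frac{192581}{53649} \approx -3.5896$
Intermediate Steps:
$\frac{577743}{\left(-218837 + 230703\right) - 172813} = \frac{577743}{11866 - 172813} = \frac{577743}{-160947} = 577743 \left(- \frac{1}{160947}\right) = - \frac{192581}{53649}$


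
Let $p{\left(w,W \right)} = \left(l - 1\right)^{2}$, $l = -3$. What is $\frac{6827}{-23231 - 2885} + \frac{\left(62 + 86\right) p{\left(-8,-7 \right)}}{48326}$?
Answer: $- \frac{134039457}{631040908} \approx -0.21241$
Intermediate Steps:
$p{\left(w,W \right)} = 16$ ($p{\left(w,W \right)} = \left(-3 - 1\right)^{2} = \left(-4\right)^{2} = 16$)
$\frac{6827}{-23231 - 2885} + \frac{\left(62 + 86\right) p{\left(-8,-7 \right)}}{48326} = \frac{6827}{-23231 - 2885} + \frac{\left(62 + 86\right) 16}{48326} = \frac{6827}{-26116} + 148 \cdot 16 \cdot \frac{1}{48326} = 6827 \left(- \frac{1}{26116}\right) + 2368 \cdot \frac{1}{48326} = - \frac{6827}{26116} + \frac{1184}{24163} = - \frac{134039457}{631040908}$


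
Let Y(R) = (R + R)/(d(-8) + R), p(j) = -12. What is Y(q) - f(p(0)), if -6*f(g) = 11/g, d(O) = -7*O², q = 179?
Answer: -28735/19368 ≈ -1.4836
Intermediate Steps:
f(g) = -11/(6*g)
Y(R) = 2*R/(-448 + R) (Y(R) = (R + R)/(-7*(-8)² + R) = (2*R)/(-7*64 + R) = (2*R)/(-448 + R) = 2*R/(-448 + R))
Y(q) - f(p(0)) = 2*179/(-448 + 179) - (-11)/(6*(-12)) = 2*179/(-269) - (-11)*(-1)/(6*12) = 2*179*(-1/269) - 1*11/72 = -358/269 - 11/72 = -28735/19368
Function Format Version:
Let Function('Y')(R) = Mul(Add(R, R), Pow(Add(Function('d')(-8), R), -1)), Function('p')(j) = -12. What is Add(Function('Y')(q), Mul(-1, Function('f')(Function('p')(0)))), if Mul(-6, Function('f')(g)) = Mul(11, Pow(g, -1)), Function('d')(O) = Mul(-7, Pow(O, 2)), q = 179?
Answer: Rational(-28735, 19368) ≈ -1.4836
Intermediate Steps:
Function('f')(g) = Mul(Rational(-11, 6), Pow(g, -1)) (Function('f')(g) = Mul(Rational(-1, 6), Mul(11, Pow(g, -1))) = Mul(Rational(-11, 6), Pow(g, -1)))
Function('Y')(R) = Mul(2, R, Pow(Add(-448, R), -1)) (Function('Y')(R) = Mul(Add(R, R), Pow(Add(Mul(-7, Pow(-8, 2)), R), -1)) = Mul(Mul(2, R), Pow(Add(Mul(-7, 64), R), -1)) = Mul(Mul(2, R), Pow(Add(-448, R), -1)) = Mul(2, R, Pow(Add(-448, R), -1)))
Add(Function('Y')(q), Mul(-1, Function('f')(Function('p')(0)))) = Add(Mul(2, 179, Pow(Add(-448, 179), -1)), Mul(-1, Mul(Rational(-11, 6), Pow(-12, -1)))) = Add(Mul(2, 179, Pow(-269, -1)), Mul(-1, Mul(Rational(-11, 6), Rational(-1, 12)))) = Add(Mul(2, 179, Rational(-1, 269)), Mul(-1, Rational(11, 72))) = Add(Rational(-358, 269), Rational(-11, 72)) = Rational(-28735, 19368)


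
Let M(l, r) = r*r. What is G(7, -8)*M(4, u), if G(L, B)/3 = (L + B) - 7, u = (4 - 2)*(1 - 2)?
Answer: -96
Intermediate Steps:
u = -2 (u = 2*(-1) = -2)
G(L, B) = -21 + 3*B + 3*L (G(L, B) = 3*((L + B) - 7) = 3*((B + L) - 7) = 3*(-7 + B + L) = -21 + 3*B + 3*L)
M(l, r) = r**2
G(7, -8)*M(4, u) = (-21 + 3*(-8) + 3*7)*(-2)**2 = (-21 - 24 + 21)*4 = -24*4 = -96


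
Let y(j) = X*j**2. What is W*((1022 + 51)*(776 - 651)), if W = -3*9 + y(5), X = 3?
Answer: 6438000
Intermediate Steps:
y(j) = 3*j**2
W = 48 (W = -3*9 + 3*5**2 = -27 + 3*25 = -27 + 75 = 48)
W*((1022 + 51)*(776 - 651)) = 48*((1022 + 51)*(776 - 651)) = 48*(1073*125) = 48*134125 = 6438000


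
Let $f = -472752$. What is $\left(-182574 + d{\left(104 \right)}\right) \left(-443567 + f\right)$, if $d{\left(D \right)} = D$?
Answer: $167200727930$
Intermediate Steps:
$\left(-182574 + d{\left(104 \right)}\right) \left(-443567 + f\right) = \left(-182574 + 104\right) \left(-443567 - 472752\right) = \left(-182470\right) \left(-916319\right) = 167200727930$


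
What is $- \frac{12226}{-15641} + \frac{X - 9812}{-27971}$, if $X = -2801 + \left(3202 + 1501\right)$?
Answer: $\frac{465693756}{437494411} \approx 1.0645$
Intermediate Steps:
$X = 1902$ ($X = -2801 + 4703 = 1902$)
$- \frac{12226}{-15641} + \frac{X - 9812}{-27971} = - \frac{12226}{-15641} + \frac{1902 - 9812}{-27971} = \left(-12226\right) \left(- \frac{1}{15641}\right) - - \frac{7910}{27971} = \frac{12226}{15641} + \frac{7910}{27971} = \frac{465693756}{437494411}$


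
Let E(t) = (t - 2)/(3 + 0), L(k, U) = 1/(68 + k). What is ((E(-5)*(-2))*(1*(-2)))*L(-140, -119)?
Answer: 7/54 ≈ 0.12963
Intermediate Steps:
E(t) = -⅔ + t/3 (E(t) = (-2 + t)/3 = (-2 + t)*(⅓) = -⅔ + t/3)
((E(-5)*(-2))*(1*(-2)))*L(-140, -119) = (((-⅔ + (⅓)*(-5))*(-2))*(1*(-2)))/(68 - 140) = (((-⅔ - 5/3)*(-2))*(-2))/(-72) = (-7/3*(-2)*(-2))*(-1/72) = ((14/3)*(-2))*(-1/72) = -28/3*(-1/72) = 7/54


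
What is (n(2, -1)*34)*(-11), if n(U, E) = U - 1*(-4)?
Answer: -2244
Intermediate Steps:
n(U, E) = 4 + U (n(U, E) = U + 4 = 4 + U)
(n(2, -1)*34)*(-11) = ((4 + 2)*34)*(-11) = (6*34)*(-11) = 204*(-11) = -2244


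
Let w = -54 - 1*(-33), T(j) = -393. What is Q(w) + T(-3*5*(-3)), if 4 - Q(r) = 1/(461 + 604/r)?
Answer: -3530974/9077 ≈ -389.00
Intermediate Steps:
w = -21 (w = -54 + 33 = -21)
Q(r) = 4 - 1/(461 + 604/r)
Q(w) + T(-3*5*(-3)) = (2416 + 1843*(-21))/(604 + 461*(-21)) - 393 = (2416 - 38703)/(604 - 9681) - 393 = -36287/(-9077) - 393 = -1/9077*(-36287) - 393 = 36287/9077 - 393 = -3530974/9077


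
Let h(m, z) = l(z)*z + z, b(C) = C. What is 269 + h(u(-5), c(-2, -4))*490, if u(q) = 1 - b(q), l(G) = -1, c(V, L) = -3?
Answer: 269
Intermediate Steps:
u(q) = 1 - q
h(m, z) = 0 (h(m, z) = -z + z = 0)
269 + h(u(-5), c(-2, -4))*490 = 269 + 0*490 = 269 + 0 = 269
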